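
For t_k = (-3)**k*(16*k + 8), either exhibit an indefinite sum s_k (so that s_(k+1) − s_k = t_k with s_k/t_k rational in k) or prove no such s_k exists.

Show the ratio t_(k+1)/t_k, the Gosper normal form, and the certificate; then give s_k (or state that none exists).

t_(k+1)/t_k = 3*(-2*k - 3)/(2*k + 1).
Normal form (A,B,C) = (-3, 1, k + 1/2).
Need (-3)·f(k+1) − (1)·f(k) = k + 1/2.
From deg A=0, deg B=0, deg C=1: d=1.
Coefficient equations give f(k) = -(4*k - 1)/16.
Get s_k = R·t_k = (-3)**k*(1 - 4*k) with R(k) = B(k−1)f(k)/C(k) = -(4*k - 1)/(8*(2*k + 1)).
Δs = (-3)**k*(16*k + 8), as required.

s_k = (-3)**k*(1 - 4*k)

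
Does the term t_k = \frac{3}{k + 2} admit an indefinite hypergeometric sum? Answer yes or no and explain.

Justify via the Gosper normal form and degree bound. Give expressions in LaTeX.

r(k) = (k + 2)/(k + 3) after simplifying.
Normal form (A,B,C) = (k + 2, k + 3, 1).
Set up (k + 2)·f(k+1) − (k + 2)·f(k) − (1) = 0.
Degrees (1,1,0) ⇒ d ≤ 0.
f = c0 ⇒ A·f(k+1) − B(k−1)·f(k) − C = -1. The system {-1 = 0} is inconsistent; no antidifference.

No — key equation has no polynomial f.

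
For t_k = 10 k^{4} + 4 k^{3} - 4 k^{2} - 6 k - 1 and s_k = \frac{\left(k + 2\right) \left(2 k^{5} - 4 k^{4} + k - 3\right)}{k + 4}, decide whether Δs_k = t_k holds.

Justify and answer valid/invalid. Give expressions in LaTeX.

s_(k+1) = (k + 3)*(k + 2*(k + 1)**5 - 4*(k + 1)**4 - 2)/(k + 5)
s_(k+1) − s_k = (10*k**6 + 78*k**5 + 136*k**4 + 14*k**3 - 91*k**2 - 77*k - 18)/(k**2 + 9*k + 20)
(s_(k+1) − s_k) − t_k = 2*(-8*k**5 - 48*k**4 - 12*k**3 + 22*k**2 + 26*k + 1)/(k**2 + 9*k + 20)

Invalid: residual \frac{2 \left(- 8 k^{5} - 48 k^{4} - 12 k^{3} + 22 k^{2} + 26 k + 1\right)}{k^{2} + 9 k + 20} ≠ 0.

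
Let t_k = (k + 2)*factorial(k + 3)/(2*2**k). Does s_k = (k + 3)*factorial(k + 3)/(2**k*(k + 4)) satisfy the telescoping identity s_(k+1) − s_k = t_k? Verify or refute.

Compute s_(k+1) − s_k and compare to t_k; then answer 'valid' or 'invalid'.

Invalid: residual -(k**2 + 6*k + 6)*factorial(k + 3)/(2*2**k*(k + 4)*(k + 5)) ≠ 0.

s_(k+1) = (k + 4)*factorial(k + 4)/(2*2**k*(k + 5))
s_(k+1) − s_k = (k**3 + 10*k**2 + 32*k + 34)*factorial(k + 3)/(2*2**k*(k + 4)*(k + 5))
(s_(k+1) − s_k) − t_k = -(k**2 + 6*k + 6)*factorial(k + 3)/(2*2**k*(k + 4)*(k + 5))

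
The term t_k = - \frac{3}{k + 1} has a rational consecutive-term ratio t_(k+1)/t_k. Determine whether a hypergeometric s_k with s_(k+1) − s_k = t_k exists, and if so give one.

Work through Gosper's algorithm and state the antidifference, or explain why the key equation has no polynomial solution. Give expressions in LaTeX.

Step 1: r(k) = (k + 1)/(k + 2).
Gosper form: A/B · C(k+1)/C(k) with A=k + 1, B=k + 2, C=1.
Need (k + 1)·f(k+1) − (k + 1)·f(k) = 1.
d = 0 from the (1,1,0) case.
Generic f = c0 gives residual -1; -1 = 0 cannot hold, so t_k is not Gosper-summable.

not Gosper-summable; s_k does not exist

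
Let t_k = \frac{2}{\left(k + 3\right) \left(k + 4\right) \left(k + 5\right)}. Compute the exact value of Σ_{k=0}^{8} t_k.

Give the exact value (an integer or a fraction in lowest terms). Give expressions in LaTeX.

Σ = 1/13

t_(k+1)/t_k = (k + 3)/(k + 6).
Gosper form: A/B · C(k+1)/C(k) with A=k + 3, B=k + 6, C=1.
f must satisfy (k + 3)·f(k+1) − (k + 5)·f(k) = 1.
From deg A=1, deg B=1, deg C=0: d=2.
A polynomial solution: f(k) = k*(k + 7)/24.
Then R = B(k−1)f/C = k*(k + 5)*(k + 7)/24, so s_k = R(k)·t_k = k*(k + 7)/(12*(k + 3)*(k + 4)).
Δs = 2/(k**3 + 12*k**2 + 47*k + 60), as required.
Telescoping: Σ = s_(9) − s_(0) = 1/13 − (0) = 1/13.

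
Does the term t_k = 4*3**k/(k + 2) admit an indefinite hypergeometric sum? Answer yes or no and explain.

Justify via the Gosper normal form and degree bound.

No. Not Gosper-summable.

t_(k+1)/t_k = 3*(k + 2)/(k + 3).
Normal form (A,B,C) = (3*k + 6, k + 3, 1).
Solve (3*k + 6)·f(k+1) − (k + 2)·f(k) = 1.
d = -1 from the (1,1,0) case.
d = -1 < 0 ⇒ no nonzero polynomial f; not summable.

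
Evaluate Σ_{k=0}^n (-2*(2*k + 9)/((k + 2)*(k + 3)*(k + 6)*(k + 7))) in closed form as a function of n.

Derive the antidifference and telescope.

S(n) = (-n**2 - 10*n - 9)/(6*(n**2 + 10*n + 21))

r(k) = (k + 2)*(k + 6)*(2*k + 11)/((k + 4)*(k + 8)*(2*k + 9)) after simplifying.
Gosper form: A/B · C(k+1)/C(k) with A=k + 2, B=k + 8, C=k**3 + 27*k**2/2 + 121*k/2 + 90.
Solve (k + 2)·f(k+1) − (k + 7)·f(k) = k**3 + 27*k**2/2 + 121*k/2 + 90.
d = 5 from the (1,1,3) case.
Coefficient equations give f(k) = k*(k + 3)*(k + 4)*(k + 5)*(k + 8)/24.
Then R = B(k−1)f/C = k*(k + 3)*(k + 7)*(k + 8)/(12*(2*k + 9)), so s_k = R(k)·t_k = k*(-k - 8)/(6*(k**2 + 8*k + 12)).
Verify: 2*(-2*k - 9)/(k**4 + 18*k**3 + 113*k**2 + 288*k + 252) matches t_k.
Telescope: S(n) = s_(n+1) − s_(0) = (-n**2 - 10*n - 9)/(6*(n**2 + 10*n + 21)) − (0) = (-n**2 - 10*n - 9)/(6*(n**2 + 10*n + 21)).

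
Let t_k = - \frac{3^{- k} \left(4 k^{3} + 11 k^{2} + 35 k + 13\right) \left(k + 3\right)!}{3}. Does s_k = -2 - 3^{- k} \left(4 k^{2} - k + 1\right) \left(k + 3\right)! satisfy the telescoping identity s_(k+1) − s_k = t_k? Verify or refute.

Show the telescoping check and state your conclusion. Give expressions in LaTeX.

valid; difference matches t_k

s_(k+1) = 3**(-k - 1)*(k - 4*(k + 1)**2)*factorial(k + 4) - 2
s_(k+1) − s_k = -(4*k**3 + 11*k**2 + 35*k + 13)*factorial(k + 3)/(3*3**k)
(s_(k+1) − s_k) − t_k = 0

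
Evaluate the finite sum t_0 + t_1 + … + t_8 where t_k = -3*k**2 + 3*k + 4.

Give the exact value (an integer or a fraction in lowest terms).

t_(k+1)/t_k = (3*k**2 + 3*k - 4)/(3*k**2 - 3*k - 4).
So A=1 and B=1, with C=k**2 - k - 4/3.
Solve (1)·f(k+1) − (1)·f(k) = k**2 - k - 4/3.
deg f ≤ 3 (via 0,0,2).
Solve for f: f(k) = k*(k**2 - 3*k - 2)/3 (degree 3 ≤ 3).
Then R = B(k−1)f/C = k*(k**2 - 3*k - 2)/(3*k**2 - 3*k - 4), so s_k = R(k)·t_k = k*(-k**2 + 3*k + 2).
Δs = -3*k**2 + 3*k + 4, as required.
Σ_(k=0)^(8) t_k = s_(9) − s_(0) = -468 − (0) = -468.

Σ = -468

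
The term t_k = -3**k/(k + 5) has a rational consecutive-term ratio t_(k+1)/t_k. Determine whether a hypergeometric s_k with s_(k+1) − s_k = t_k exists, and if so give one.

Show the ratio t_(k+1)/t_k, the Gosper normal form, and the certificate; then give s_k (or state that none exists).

none — t_k is not Gosper-summable

t_(k+1)/t_k = 3*(k + 5)/(k + 6).
Normal form (A,B,C) = (3*k + 15, k + 6, 1).
Set up (3*k + 15)·f(k+1) − (k + 5)·f(k) − (1) = 0.
deg f ≤ -1 (via 1,1,0).
Negative degree bound (-1): no f exists, t_k not Gosper-summable.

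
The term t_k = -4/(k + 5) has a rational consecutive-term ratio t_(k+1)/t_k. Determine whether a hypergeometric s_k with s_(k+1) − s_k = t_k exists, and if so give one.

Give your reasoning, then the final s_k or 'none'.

none (Gosper's algorithm certifies no s_k)

t_(k+1)/t_k = (k + 5)/(k + 6).
So A=k + 5 and B=k + 6, with C=1.
Set up (k + 5)·f(k+1) − (k + 5)·f(k) − (1) = 0.
Degrees (1,1,0) ⇒ d ≤ 0.
Put f(k) = c0: A·f(k+1) − B(k−1)·f(k) − C = -1; need -1 = 0 — inconsistent ⇒ no f, not summable.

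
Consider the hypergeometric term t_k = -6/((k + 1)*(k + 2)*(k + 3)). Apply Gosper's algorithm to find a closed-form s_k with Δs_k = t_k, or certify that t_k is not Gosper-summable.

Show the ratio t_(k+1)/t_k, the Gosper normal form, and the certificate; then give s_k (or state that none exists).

s_k = 3*k*(-k - 3)/(2*(k + 1)*(k + 2))

r(k) = (k + 1)/(k + 4) after simplifying.
So A=k + 1 and B=k + 4, with C=1.
Key eq: (k + 1)·f(k+1) = (k + 3)·f(k) + (1).
Bound: deg f ≤ 2.
Solve for f: f(k) = k*(k + 3)/4 (degree 2 ≤ 2).
Then R = B(k−1)f/C = k*(k + 3)**2/4, so s_k = R(k)·t_k = 3*k*(-k - 3)/(2*(k + 1)*(k + 2)).
Δs = -6/(k**3 + 6*k**2 + 11*k + 6), as required.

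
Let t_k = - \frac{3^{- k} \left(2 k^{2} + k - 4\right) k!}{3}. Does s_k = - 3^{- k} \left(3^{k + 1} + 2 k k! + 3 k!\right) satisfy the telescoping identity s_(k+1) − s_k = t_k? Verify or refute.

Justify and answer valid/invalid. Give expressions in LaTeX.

valid; difference matches t_k

s_(k+1) = -(9*3**k + 2*k**2*factorial(k) + 7*k*factorial(k) + 5*factorial(k))/(3*3**k)
s_(k+1) − s_k = -(2*k**2 + k - 4)*factorial(k)/(3*3**k)
(s_(k+1) − s_k) − t_k = 0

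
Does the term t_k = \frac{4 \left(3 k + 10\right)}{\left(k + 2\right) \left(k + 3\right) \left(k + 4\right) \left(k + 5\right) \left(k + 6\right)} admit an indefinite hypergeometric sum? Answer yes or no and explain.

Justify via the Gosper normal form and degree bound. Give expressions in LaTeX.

r(k) = (k + 2)*(3*k + 13)/((k + 7)*(3*k + 10)) after simplifying.
So A=k + 2 and B=k + 7, with C=k + 10/3.
Set up (k + 2)·f(k+1) − (k + 6)·f(k) − (k + 10/3) = 0.
Degrees (1,1,1) ⇒ d ≤ 4.
Solving with deg f ≤ 4: f(k) = k*(k + 3)*(k**2 + 11*k + 38)/120.
So s_k = (B(k−1)f/C)·t_k = (k*(k + 3)*(k + 6)*(k**2 + 11*k + 38)/(40*(3*k + 10)))·t_k = k*(k**2 + 11*k + 38)/(10*(k**3 + 11*k**2 + 38*k + 40)).
s_(k+1) − s_k = 4*(3*k + 10)/(k**5 + 20*k**4 + 155*k**3 + 580*k**2 + 1044*k + 720) = t_k.

Yes. s_k = \frac{k \left(k^{2} + 11 k + 38\right)}{10 \left(k^{3} + 11 k^{2} + 38 k + 40\right)}.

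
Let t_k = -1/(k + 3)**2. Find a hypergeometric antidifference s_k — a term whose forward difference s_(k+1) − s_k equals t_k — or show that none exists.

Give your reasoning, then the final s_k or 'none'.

The ratio is (k + 3)**2/(k + 4)**2.
Take A(k)=k**2 + 6*k + 9, B(k)=k**2 + 8*k + 16, C(k)=1.
Need (k**2 + 6*k + 9)·f(k+1) − (k**2 + 6*k + 9)·f(k) = 1.
d = 0 from the (2,2,0) case.
Put f(k) = c0: A·f(k+1) − B(k−1)·f(k) − C = -1; need -1 = 0 — inconsistent ⇒ no f, not summable.

no hypergeometric antidifference exists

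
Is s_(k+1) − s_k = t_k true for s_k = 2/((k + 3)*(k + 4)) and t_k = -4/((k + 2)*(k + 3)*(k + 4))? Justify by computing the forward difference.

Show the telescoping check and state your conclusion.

s_(k+1) = 2/((k + 4)*(k + 5))
s_(k+1) − s_k = -4/(k**3 + 12*k**2 + 47*k + 60)
(s_(k+1) − s_k) − t_k = 12/(k**4 + 14*k**3 + 71*k**2 + 154*k + 120)

Invalid: residual 12/(k**4 + 14*k**3 + 71*k**2 + 154*k + 120) ≠ 0.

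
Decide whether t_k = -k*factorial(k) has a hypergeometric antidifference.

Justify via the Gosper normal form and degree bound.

Yes. s_k = -factorial(k).

Ratio r(k) = (k + 1)**2/k.
Factor: A=k + 1; B=1; C=k.
Set up (k + 1)·f(k+1) − (1)·f(k) − (k) = 0.
From deg A=1, deg B=0, deg C=1: d=0.
Solving with deg f ≤ 0: f(k) = 1.
So s_k = (B(k−1)f/C)·t_k = (1/k)·t_k = -factorial(k).
Δs = -k*factorial(k), as required.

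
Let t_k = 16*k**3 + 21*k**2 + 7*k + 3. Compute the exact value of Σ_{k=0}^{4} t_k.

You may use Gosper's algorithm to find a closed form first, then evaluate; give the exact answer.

Σ = 2315

Ratio r(k) = (16*k**3 + 69*k**2 + 97*k + 47)/(16*k**3 + 21*k**2 + 7*k + 3).
Take A(k)=1, B(k)=1, C(k)=k**3 + 21*k**2/16 + 7*k/16 + 3/16.
Key eq: (1)·f(k+1) = (1)·f(k) + (k**3 + 21*k**2/16 + 7*k/16 + 3/16).
Degrees (0,0,3) ⇒ d ≤ 4.
Match coefficients ⇒ f(k) = k*(4*k**3 - k**2 - 3*k + 3)/16.
So s_k = (B(k−1)f/C)·t_k = (k*(4*k**3 - k**2 - 3*k + 3)/(16*k**3 + 21*k**2 + 7*k + 3))·t_k = k*(4*k**3 - k**2 - 3*k + 3).
Δs = 16*k**3 + 21*k**2 + 7*k + 3, as required.
Telescoping: Σ = s_(5) − s_(0) = 2315 − (0) = 2315.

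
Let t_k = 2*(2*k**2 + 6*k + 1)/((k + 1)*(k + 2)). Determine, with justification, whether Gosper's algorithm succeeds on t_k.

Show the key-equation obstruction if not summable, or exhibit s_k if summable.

The ratio is (k + 1)*(6*k + 2*(k + 1)**2 + 7)/((k + 3)*(2*k**2 + 6*k + 1)).
So A=k + 1 and B=k + 3, with C=k**2 + 3*k + 1/2.
f must satisfy (k + 1)·f(k+1) − (k + 2)·f(k) = k**2 + 3*k + 1/2.
From deg A=1, deg B=1, deg C=2: d=2.
Coefficient equations give f(k) = k*(2*k - 1)/2.
R(k) = B(k−1)·f(k)/C(k) = k*(k + 2)*(2*k - 1)/(2*k**2 + 6*k + 1); s_k = R·t_k = 2*k*(2*k - 1)/(k + 1).
Check: Δs_k = 2*(2*k**2 + 6*k + 1)/(k**2 + 3*k + 2). ✓

Yes. s_k = 2*k*(2*k - 1)/(k + 1).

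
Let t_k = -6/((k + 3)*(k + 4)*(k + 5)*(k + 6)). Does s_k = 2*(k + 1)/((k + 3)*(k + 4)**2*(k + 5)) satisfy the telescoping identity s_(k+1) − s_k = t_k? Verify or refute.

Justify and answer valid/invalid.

s_(k+1) = 2*(k + 2)/((k + 4)*(k + 5)**2*(k + 6))
s_(k+1) − s_k = 6*(-k**2 - 5*k - 2)/(k**6 + 27*k**5 + 301*k**4 + 1773*k**3 + 5818*k**2 + 10080*k + 7200)
(s_(k+1) − s_k) − t_k = 12*(2*k + 9)/(k**6 + 27*k**5 + 301*k**4 + 1773*k**3 + 5818*k**2 + 10080*k + 7200)

Invalid: residual 12*(2*k + 9)/(k**6 + 27*k**5 + 301*k**4 + 1773*k**3 + 5818*k**2 + 10080*k + 7200) ≠ 0.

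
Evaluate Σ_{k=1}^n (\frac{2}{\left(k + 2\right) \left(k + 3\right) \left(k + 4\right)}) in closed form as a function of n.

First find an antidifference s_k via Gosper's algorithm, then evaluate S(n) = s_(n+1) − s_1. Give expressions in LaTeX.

The ratio is (k + 2)/(k + 5).
A = k + 2, B = k + 5, C = 1.
Solve (k + 2)·f(k+1) − (k + 4)·f(k) = 1.
d = 2 from the (1,1,0) case.
A polynomial solution: f(k) = k*(k + 5)/12.
Then R = B(k−1)f/C = k*(k + 4)*(k + 5)/12, so s_k = R(k)·t_k = k*(k + 5)/(6*(k + 2)*(k + 3)).
Verify: 2/(k**3 + 9*k**2 + 26*k + 24) matches t_k.
Σ_(k=1)^n t_k = s_(n+1) − s_(1) = ((n**2 + 7*n + 6)/(6*(n**2 + 7*n + 12))) − (1/12), i.e. n*(n + 7)/(12*(n**2 + 7*n + 12)).

S(n) = \frac{n \left(n + 7\right)}{12 \left(n^{2} + 7 n + 12\right)}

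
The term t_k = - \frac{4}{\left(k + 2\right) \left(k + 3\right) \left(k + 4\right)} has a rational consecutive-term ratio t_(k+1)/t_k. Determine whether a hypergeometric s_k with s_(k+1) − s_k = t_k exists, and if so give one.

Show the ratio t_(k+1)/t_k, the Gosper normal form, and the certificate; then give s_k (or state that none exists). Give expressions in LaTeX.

s_k = \frac{k \left(- k - 5\right)}{3 \left(k + 2\right) \left(k + 3\right)}

Ratio r(k) = (k + 2)/(k + 5).
Take A(k)=k + 2, B(k)=k + 5, C(k)=1.
f must satisfy (k + 2)·f(k+1) − (k + 4)·f(k) = 1.
d = 2 from the (1,1,0) case.
A polynomial solution: f(k) = k*(k + 5)/12.
R(k) = B(k−1)·f(k)/C(k) = k*(k + 4)*(k + 5)/12; s_k = R·t_k = k*(-k - 5)/(3*(k + 2)*(k + 3)).
s_(k+1) − s_k = -4/(k**3 + 9*k**2 + 26*k + 24) = t_k.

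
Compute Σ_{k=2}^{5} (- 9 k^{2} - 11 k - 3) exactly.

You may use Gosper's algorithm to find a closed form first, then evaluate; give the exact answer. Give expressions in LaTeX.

r(k) = (9*k**2 + 29*k + 23)/(9*k**2 + 11*k + 3) after simplifying.
Take A(k)=1, B(k)=1, C(k)=k**2 + 11*k/9 + 1/3.
Solve (1)·f(k+1) − (1)·f(k) = k**2 + 11*k/9 + 1/3.
deg f ≤ 3 (via 0,0,2).
A polynomial solution: f(k) = k*(3*k**2 + k - 1)/9.
So s_k = (B(k−1)f/C)·t_k = (k*(3*k**2 + k - 1)/(9*k**2 + 11*k + 3))·t_k = k*(-3*k**2 - k + 1).
Verify: -9*k**2 - 11*k - 3 matches t_k.
Evaluate s at k=6 and k=2: -678 and -26; difference -652.

Σ = -652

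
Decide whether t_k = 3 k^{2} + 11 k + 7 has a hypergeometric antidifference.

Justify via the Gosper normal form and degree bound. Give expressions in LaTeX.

Yes. s_k = k \left(k^{2} + 4 k + 2\right).

Step 1: r(k) = (3*k**2 + 17*k + 21)/(3*k**2 + 11*k + 7).
So A=1 and B=1, with C=k**2 + 11*k/3 + 7/3.
Need (1)·f(k+1) − (1)·f(k) = k**2 + 11*k/3 + 7/3.
From deg A=0, deg B=0, deg C=2: d=3.
A polynomial solution: f(k) = k*(k**2 + 4*k + 2)/3.
R(k) = B(k−1)·f(k)/C(k) = k*(k**2 + 4*k + 2)/(3*k**2 + 11*k + 7); s_k = R·t_k = k*(k**2 + 4*k + 2).
Verify: 3*k**2 + 11*k + 7 matches t_k.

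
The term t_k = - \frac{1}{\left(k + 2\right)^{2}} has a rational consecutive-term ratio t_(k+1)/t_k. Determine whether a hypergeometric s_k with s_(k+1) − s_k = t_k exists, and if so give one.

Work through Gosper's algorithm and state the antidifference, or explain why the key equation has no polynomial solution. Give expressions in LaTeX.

The ratio is (k + 2)**2/(k + 3)**2.
Normal form (A,B,C) = (k**2 + 4*k + 4, k**2 + 6*k + 9, 1).
Set up (k**2 + 4*k + 4)·f(k+1) − (k**2 + 4*k + 4)·f(k) − (1) = 0.
d = 0 from the (2,2,0) case.
Write f(k) = c0. Then LHS − RHS = -1, requiring -1 = 0: contradictory. No certificate.

not Gosper-summable; s_k does not exist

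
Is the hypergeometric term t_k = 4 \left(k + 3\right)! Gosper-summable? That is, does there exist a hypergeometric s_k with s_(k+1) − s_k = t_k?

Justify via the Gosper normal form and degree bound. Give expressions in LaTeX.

Step 1: r(k) = k + 4.
Gosper form: A/B · C(k+1)/C(k) with A=k + 4, B=1, C=1.
Set up (k + 4)·f(k+1) − (1)·f(k) − (1) = 0.
Degrees (1,0,0) ⇒ d ≤ -1.
Bound -1 < 0, so the key equation has no polynomial solution.

No — t_k has no hypergeometric antidifference.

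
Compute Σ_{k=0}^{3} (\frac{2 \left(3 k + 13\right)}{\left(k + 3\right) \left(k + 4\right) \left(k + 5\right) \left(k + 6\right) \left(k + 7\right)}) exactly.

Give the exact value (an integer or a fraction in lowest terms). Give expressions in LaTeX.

The ratio is (k + 3)*(3*k + 16)/((k + 8)*(3*k + 13)).
So A=k + 3 and B=k + 8, with C=k + 13/3.
Solve (k + 3)·f(k+1) − (k + 7)·f(k) = k + 13/3.
Bound: deg f ≤ 4.
Coefficient equations give f(k) = k*(k + 4)*(k**2 + 14*k + 63)/270.
R(k) = B(k−1)·f(k)/C(k) = k*(k + 4)*(k + 7)*(k**2 + 14*k + 63)/(90*(3*k + 13)); s_k = R·t_k = k*(k**2 + 14*k + 63)/(45*(k**3 + 14*k**2 + 63*k + 90)).
s_(k+1) − s_k = 2*(3*k + 13)/(k**5 + 25*k**4 + 245*k**3 + 1175*k**2 + 2754*k + 2520) = t_k.
Σ_(k=0)^(3) t_k = s_(4) − s_(0) = 2/105 − (0) = 2/105.

Σ = 2/105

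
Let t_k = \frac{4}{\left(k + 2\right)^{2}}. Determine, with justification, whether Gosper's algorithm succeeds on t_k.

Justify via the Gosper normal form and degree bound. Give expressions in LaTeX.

No — the linear system for f has no solution.

Compute t_(k+1)/t_k: get (k + 2)**2/(k + 3)**2.
Normal form (A,B,C) = (k**2 + 4*k + 4, k**2 + 6*k + 9, 1).
Solve (k**2 + 4*k + 4)·f(k+1) − (k**2 + 4*k + 4)·f(k) = 1.
From deg A=2, deg B=2, deg C=0: d=0.
Put f(k) = c0: A·f(k+1) − B(k−1)·f(k) − C = -1; need -1 = 0 — inconsistent ⇒ no f, not summable.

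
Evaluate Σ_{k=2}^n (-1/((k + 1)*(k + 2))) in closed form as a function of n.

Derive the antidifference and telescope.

S(n) = (1 - n)/(3*(n + 2))

Compute t_(k+1)/t_k: get (k + 1)/(k + 3).
Take A(k)=k + 1, B(k)=k + 3, C(k)=1.
f must satisfy (k + 1)·f(k+1) − (k + 2)·f(k) = 1.
deg f ≤ 1 (via 1,1,0).
Coefficient equations give f(k) = k.
Get s_k = R·t_k = -k/(k + 1) with R(k) = B(k−1)f(k)/C(k) = k*(k + 2).
Check: Δs_k = -1/(k**2 + 3*k + 2). ✓
Telescope: S(n) = s_(n+1) − s_(2) = (-n - 1)/(n + 2) − (-2/3) = (1 - n)/(3*(n + 2)).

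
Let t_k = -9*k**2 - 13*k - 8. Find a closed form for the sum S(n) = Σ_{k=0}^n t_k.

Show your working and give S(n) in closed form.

S(n) = -3*n**3 - 11*n**2 - 16*n - 8

Ratio r(k) = (9*k**2 + 31*k + 30)/(9*k**2 + 13*k + 8).
A = 1, B = 1, C = k**2 + 13*k/9 + 8/9.
f must satisfy (1)·f(k+1) − (1)·f(k) = k**2 + 13*k/9 + 8/9.
From deg A=0, deg B=0, deg C=2: d=3.
Match coefficients ⇒ f(k) = k*(3*k**2 + 2*k + 3)/9.
Certificate R = B(k−1)f/C = k*(3*k**2 + 2*k + 3)/(9*k**2 + 13*k + 8) gives s_k = k*(-3*k**2 - 2*k - 3).
Verify: -9*k**2 - 13*k - 8 matches t_k.
s_(n+1) = -3*n**3 - 11*n**2 - 16*n - 8 and s_(0) = 0, so S(n) = -3*n**3 - 11*n**2 - 16*n - 8.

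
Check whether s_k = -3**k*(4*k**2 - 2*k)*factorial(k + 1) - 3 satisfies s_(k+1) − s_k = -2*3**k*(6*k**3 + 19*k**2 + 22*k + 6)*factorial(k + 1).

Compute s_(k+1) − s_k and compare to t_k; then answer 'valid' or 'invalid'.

valid; difference matches t_k

s_(k+1) = 3**(k + 1)*(2*k - 4*(k + 1)**2 + 2)*factorial(k + 2) - 3
s_(k+1) − s_k = -2*3**k*(6*k**3 + 19*k**2 + 22*k + 6)*factorial(k + 1)
(s_(k+1) − s_k) − t_k = 0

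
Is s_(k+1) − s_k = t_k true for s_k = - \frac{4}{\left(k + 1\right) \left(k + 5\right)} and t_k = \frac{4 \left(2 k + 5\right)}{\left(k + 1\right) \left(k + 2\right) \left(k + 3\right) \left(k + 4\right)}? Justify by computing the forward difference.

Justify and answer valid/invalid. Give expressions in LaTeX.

s_(k+1) = -4/((k + 2)*(k + 6))
s_(k+1) − s_k = 4*(2*k + 7)/(k**4 + 14*k**3 + 65*k**2 + 112*k + 60)
(s_(k+1) − s_k) − t_k = 24*(-k**2 - 7*k - 11)/(k**6 + 21*k**5 + 175*k**4 + 735*k**3 + 1624*k**2 + 1764*k + 720)

Invalid: residual \frac{24 \left(- k^{2} - 7 k - 11\right)}{k^{6} + 21 k^{5} + 175 k^{4} + 735 k^{3} + 1624 k^{2} + 1764 k + 720} ≠ 0.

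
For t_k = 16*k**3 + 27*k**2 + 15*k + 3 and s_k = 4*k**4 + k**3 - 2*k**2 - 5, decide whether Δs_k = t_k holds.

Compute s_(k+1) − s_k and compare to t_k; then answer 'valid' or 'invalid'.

Valid — Δs_k = t_k.

s_(k+1) = 4*(k + 1)**4 + (k + 1)**3 - 2*(k + 1)**2 - 5
s_(k+1) − s_k = 16*k**3 + 27*k**2 + 15*k + 3
(s_(k+1) − s_k) − t_k = 0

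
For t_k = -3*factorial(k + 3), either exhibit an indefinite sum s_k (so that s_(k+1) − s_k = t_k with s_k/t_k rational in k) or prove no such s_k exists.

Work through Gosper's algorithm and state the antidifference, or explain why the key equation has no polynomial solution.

none — t_k is not Gosper-summable

The ratio is k + 4.
Factor: A=k + 4; B=1; C=1.
Solve (k + 4)·f(k+1) − (1)·f(k) = 1.
From deg A=1, deg B=0, deg C=0: d=-1.
Negative degree bound (-1): no f exists, t_k not Gosper-summable.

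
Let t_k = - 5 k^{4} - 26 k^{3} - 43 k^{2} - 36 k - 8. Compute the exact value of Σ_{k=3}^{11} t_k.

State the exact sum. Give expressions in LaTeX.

t_(k+1)/t_k = (5*k**4 + 46*k**3 + 151*k**2 + 220*k + 118)/(5*k**4 + 26*k**3 + 43*k**2 + 36*k + 8).
So A=1 and B=1, with C=k**4 + 26*k**3/5 + 43*k**2/5 + 36*k/5 + 8/5.
Need (1)·f(k+1) − (1)·f(k) = k**4 + 26*k**3/5 + 43*k**2/5 + 36*k/5 + 8/5.
deg f ≤ 5 (via 0,0,4).
A polynomial solution: f(k) = k*(k**4 + 4*k**3 + 3*k**2 + 3*k - 3)/5.
Then R = B(k−1)f/C = k*(k**4 + 4*k**3 + 3*k**2 + 3*k - 3)/(5*k**4 + 26*k**3 + 43*k**2 + 36*k + 8), so s_k = R(k)·t_k = k*(-k**4 - 4*k**3 - 3*k**2 - 3*k + 3).
Δs = -5*k**4 - 26*k**3 - 43*k**2 - 36*k - 8, as required.
Sum = s_(12) − s_(3); s_(12) = -337356, s_(3) = -666 ⇒ -336690.

Σ = -336690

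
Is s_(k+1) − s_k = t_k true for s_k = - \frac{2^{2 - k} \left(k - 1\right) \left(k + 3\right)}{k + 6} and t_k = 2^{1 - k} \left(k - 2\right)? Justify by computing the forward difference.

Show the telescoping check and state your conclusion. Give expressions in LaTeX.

Invalid: residual \frac{6 \cdot 2^{- k} \left(- k^{2} - 6 k + 14\right)}{k^{2} + 13 k + 42} ≠ 0.

s_(k+1) = -2**(1 - k)*k*(k + 4)/(k + 7)
s_(k+1) − s_k = 2**(1 - k)*(k**3 + 8*k**2 - 2*k - 42)/(k**2 + 13*k + 42)
(s_(k+1) − s_k) − t_k = 6*(-k**2 - 6*k + 14)/(2**k*(k**2 + 13*k + 42))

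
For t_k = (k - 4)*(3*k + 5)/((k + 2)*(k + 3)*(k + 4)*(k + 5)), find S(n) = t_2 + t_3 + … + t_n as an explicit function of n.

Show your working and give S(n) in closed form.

S(n) = (3*n**3 - 24*n**2 - 59*n + 80)/(20*(n**3 + 12*n**2 + 47*n + 60))

Ratio r(k) = (k - 3)*(k + 2)*(3*k + 8)/((k - 4)*(k + 6)*(3*k + 5)).
Take A(k)=k + 2, B(k)=k + 6, C(k)=k**2 - 7*k/3 - 20/3.
f must satisfy (k + 2)·f(k+1) − (k + 5)·f(k) = k**2 - 7*k/3 - 20/3.
deg f ≤ 3 (via 1,1,2).
Solving with deg f ≤ 3: f(k) = -k*(k**2 + 45*k + 74)/36.
Then R = B(k−1)f/C = -k*(k + 5)*(k**2 + 45*k + 74)/(12*(k - 4)*(3*k + 5)), so s_k = R(k)·t_k = k*(-k**2 - 45*k - 74)/(12*(k**3 + 9*k**2 + 26*k + 24)).
Check: Δs_k = (3*k**2 - 7*k - 20)/(k**4 + 14*k**3 + 71*k**2 + 154*k + 120). ✓
Telescope: S(n) = s_(n+1) − s_(2) = (-n**3 - 48*n**2 - 167*n - 120)/(12*(n**3 + 12*n**2 + 47*n + 60)) − (-7/30) = (3*n**3 - 24*n**2 - 59*n + 80)/(20*(n**3 + 12*n**2 + 47*n + 60)).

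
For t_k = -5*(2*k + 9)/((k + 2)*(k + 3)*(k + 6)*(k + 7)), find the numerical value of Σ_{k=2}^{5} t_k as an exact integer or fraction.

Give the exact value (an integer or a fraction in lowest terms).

Σ = -5/48

Compute t_(k+1)/t_k: get (k + 2)*(k + 6)*(2*k + 11)/((k + 4)*(k + 8)*(2*k + 9)).
Factor: A=k + 2; B=k + 8; C=k**3 + 27*k**2/2 + 121*k/2 + 90.
f must satisfy (k + 2)·f(k+1) − (k + 7)·f(k) = k**3 + 27*k**2/2 + 121*k/2 + 90.
From deg A=1, deg B=1, deg C=3: d=5.
Coefficient equations give f(k) = k*(k + 3)*(k + 4)*(k + 5)*(k + 8)/24.
Certificate R = B(k−1)f/C = k*(k + 3)*(k + 7)*(k + 8)/(12*(2*k + 9)) gives s_k = 5*k*(-k - 8)/(12*(k**2 + 8*k + 12)).
s_(k+1) − s_k = 5*(-2*k - 9)/(k**4 + 18*k**3 + 113*k**2 + 288*k + 252) = t_k.
Evaluate s at k=6 and k=2: -35/96 and -25/96; difference -5/48.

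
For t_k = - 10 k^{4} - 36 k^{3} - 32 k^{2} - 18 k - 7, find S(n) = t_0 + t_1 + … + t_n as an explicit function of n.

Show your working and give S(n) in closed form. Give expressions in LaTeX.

The ratio is (10*k**4 + 76*k**3 + 200*k**2 + 230*k + 103)/(10*k**4 + 36*k**3 + 32*k**2 + 18*k + 7).
So A=1 and B=1, with C=k**4 + 18*k**3/5 + 16*k**2/5 + 9*k/5 + 7/10.
Key eq: (1)·f(k+1) = (1)·f(k) + (k**4 + 18*k**3/5 + 16*k**2/5 + 9*k/5 + 7/10).
d = 5 from the (0,0,4) case.
Solve for f: f(k) = k*(2*k**4 + 4*k**3 - 4*k**2 + 2*k + 3)/10 (degree 5 ≤ 5).
Certificate R = B(k−1)f/C = k*(2*k**4 + 4*k**3 - 4*k**2 + 2*k + 3)/(10*k**4 + 36*k**3 + 32*k**2 + 18*k + 7) gives s_k = k*(-2*k**4 - 4*k**3 + 4*k**2 - 2*k - 3).
Check: Δs_k = -10*k**4 - 36*k**3 - 32*k**2 - 18*k - 7. ✓
Evaluate: s_(n+1) = -2*n**5 - 14*n**4 - 32*n**3 - 34*n**2 - 21*n - 7; subtract s_(0) = 0 ⇒ S(n) = -2*n**5 - 14*n**4 - 32*n**3 - 34*n**2 - 21*n - 7.

S(n) = - 2 n^{5} - 14 n^{4} - 32 n^{3} - 34 n^{2} - 21 n - 7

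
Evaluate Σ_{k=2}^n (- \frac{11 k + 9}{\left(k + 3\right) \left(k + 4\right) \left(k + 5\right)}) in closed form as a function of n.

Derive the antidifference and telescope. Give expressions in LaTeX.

S(n) = \frac{- 43 n^{2} - 57 n + 100}{30 \left(n^{2} + 9 n + 20\right)}

Step 1: r(k) = (k + 3)*(11*k + 20)/((k + 6)*(11*k + 9)).
Factor: A=k + 3; B=k + 6; C=k + 9/11.
Need (k + 3)·f(k+1) − (k + 5)·f(k) = k + 9/11.
From deg A=1, deg B=1, deg C=1: d=2.
Coefficient equations give f(k) = k*(7*k + 5)/44.
Get s_k = R·t_k = k*(-7*k - 5)/(4*(k + 3)*(k + 4)) with R(k) = B(k−1)f(k)/C(k) = k*(k + 5)*(7*k + 5)/(4*(11*k + 9)).
s_(k+1) − s_k = (-11*k - 9)/(k**3 + 12*k**2 + 47*k + 60) = t_k.
Telescope: S(n) = s_(n+1) − s_(2) = (-7*n**2 - 19*n - 12)/(4*(n**2 + 9*n + 20)) − (-19/60) = (-43*n**2 - 57*n + 100)/(30*(n**2 + 9*n + 20)).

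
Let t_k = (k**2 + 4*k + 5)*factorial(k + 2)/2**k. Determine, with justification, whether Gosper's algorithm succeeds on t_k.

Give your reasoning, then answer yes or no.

Ratio r(k) = (k + 3)*(4*k + (k + 1)**2 + 9)/(2*(k**2 + 4*k + 5)).
A = k/2 + 3/2, B = 1, C = k**2 + 4*k + 5.
Set up (k/2 + 3/2)·f(k+1) − (1)·f(k) − (k**2 + 4*k + 5) = 0.
Degrees (1,0,2) ⇒ d ≤ 1.
A polynomial solution: f(k) = 2*(k + 2).
Get s_k = R·t_k = 2**(1 - k)*(k + 2)*factorial(k + 2) with R(k) = B(k−1)f(k)/C(k) = 2*(k + 2)/(k**2 + 4*k + 5).
Verify: (k**2 + 4*k + 5)*factorial(k + 2)/2**k matches t_k.

Yes. s_k = 2**(1 - k)*(k + 2)*factorial(k + 2).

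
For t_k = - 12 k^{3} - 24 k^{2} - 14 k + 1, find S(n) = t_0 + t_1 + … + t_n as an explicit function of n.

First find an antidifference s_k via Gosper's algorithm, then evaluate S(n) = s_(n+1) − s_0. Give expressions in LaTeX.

The ratio is (12*k**3 + 60*k**2 + 98*k + 49)/(12*k**3 + 24*k**2 + 14*k - 1).
Gosper form: A/B · C(k+1)/C(k) with A=1, B=1, C=k**3 + 2*k**2 + 7*k/6 - 1/12.
Need (1)·f(k+1) − (1)·f(k) = k**3 + 2*k**2 + 7*k/6 - 1/12.
deg f ≤ 4 (via 0,0,3).
Solve for f: f(k) = k*(3*k**3 + 2*k**2 - 2*k - 4)/12 (degree 4 ≤ 4).
So s_k = (B(k−1)f/C)·t_k = (k*(3*k**3 + 2*k**2 - 2*k - 4)/(12*k**3 + 24*k**2 + 14*k - 1))·t_k = k*(-3*k**3 - 2*k**2 + 2*k + 4).
Check: Δs_k = -12*k**3 - 24*k**2 - 14*k + 1. ✓
s_(n+1) = -3*n**4 - 14*n**3 - 22*n**2 - 10*n + 1 and s_(0) = 0, so S(n) = -3*n**4 - 14*n**3 - 22*n**2 - 10*n + 1.

S(n) = - 3 n^{4} - 14 n^{3} - 22 n^{2} - 10 n + 1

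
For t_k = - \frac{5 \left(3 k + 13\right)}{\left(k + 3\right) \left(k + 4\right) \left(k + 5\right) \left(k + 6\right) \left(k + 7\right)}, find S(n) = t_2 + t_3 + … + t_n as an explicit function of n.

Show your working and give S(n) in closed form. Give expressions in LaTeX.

S(n) = \frac{- n^{3} - 17 n^{2} - 94 n + 112}{56 \left(n^{3} + 17 n^{2} + 94 n + 168\right)}

The ratio is (k + 3)*(3*k + 16)/((k + 8)*(3*k + 13)).
Normal form (A,B,C) = (k + 3, k + 8, k + 13/3).
f must satisfy (k + 3)·f(k+1) − (k + 7)·f(k) = k + 13/3.
From deg A=1, deg B=1, deg C=1: d=4.
Solve for f: f(k) = k*(k + 4)*(k**2 + 14*k + 63)/270 (degree 4 ≤ 4).
Certificate R = B(k−1)f/C = k*(k + 4)*(k + 7)*(k**2 + 14*k + 63)/(90*(3*k + 13)) gives s_k = k*(-k**2 - 14*k - 63)/(18*(k**3 + 14*k**2 + 63*k + 90)).
Verify: 5*(-3*k - 13)/(k**5 + 25*k**4 + 245*k**3 + 1175*k**2 + 2754*k + 2520) matches t_k.
Σ_(k=2)^n t_k = s_(n+1) − s_(2) = ((-n**3 - 17*n**2 - 94*n - 78)/(18*(n**3 + 17*n**2 + 94*n + 168))) − (-19/504), i.e. (-n**3 - 17*n**2 - 94*n + 112)/(56*(n**3 + 17*n**2 + 94*n + 168)).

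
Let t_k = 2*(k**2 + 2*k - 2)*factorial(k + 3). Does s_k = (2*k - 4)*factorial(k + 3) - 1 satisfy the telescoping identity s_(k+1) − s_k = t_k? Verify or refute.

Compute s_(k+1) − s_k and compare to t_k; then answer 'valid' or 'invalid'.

s_(k+1) = (2*k - 2)*factorial(k + 4) - 1
s_(k+1) − s_k = 2*(k**2 + 2*k - 2)*factorial(k + 3)
(s_(k+1) − s_k) − t_k = 0

valid (s_(k+1) − s_k reduces to t_k)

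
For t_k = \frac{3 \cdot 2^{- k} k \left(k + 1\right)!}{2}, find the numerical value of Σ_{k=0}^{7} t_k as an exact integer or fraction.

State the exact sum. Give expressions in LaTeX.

Ratio r(k) = (k + 1)*(k + 2)/(2*k).
Take A(k)=k/2 + 1, B(k)=1, C(k)=k.
Solve (k/2 + 1)·f(k+1) − (1)·f(k) = k.
From deg A=1, deg B=0, deg C=1: d=0.
Solve for f: f(k) = 2 (degree 0 ≤ 0).
Then R = B(k−1)f/C = 2/k, so s_k = R(k)·t_k = 3*factorial(k + 1)/2**k.
Check: Δs_k = 3*k*factorial(k + 1)/(2*2**k). ✓
Sum = s_(8) − s_(0); s_(8) = 8505/2, s_(0) = 3 ⇒ 8499/2.

Σ = 8499/2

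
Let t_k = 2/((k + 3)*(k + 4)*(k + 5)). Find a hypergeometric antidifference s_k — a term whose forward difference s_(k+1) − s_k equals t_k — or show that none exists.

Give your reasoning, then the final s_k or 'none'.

s_k = k*(k + 7)/(12*(k + 3)*(k + 4))

Compute t_(k+1)/t_k: get (k + 3)/(k + 6).
So A=k + 3 and B=k + 6, with C=1.
Key eq: (k + 3)·f(k+1) = (k + 5)·f(k) + (1).
Degrees (1,1,0) ⇒ d ≤ 2.
A polynomial solution: f(k) = k*(k + 7)/24.
R(k) = B(k−1)·f(k)/C(k) = k*(k + 5)*(k + 7)/24; s_k = R·t_k = k*(k + 7)/(12*(k + 3)*(k + 4)).
s_(k+1) − s_k = 2/(k**3 + 12*k**2 + 47*k + 60) = t_k.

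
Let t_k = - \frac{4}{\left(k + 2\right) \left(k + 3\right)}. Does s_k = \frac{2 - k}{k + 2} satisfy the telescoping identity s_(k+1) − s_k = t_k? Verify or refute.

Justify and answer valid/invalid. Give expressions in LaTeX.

valid (s_(k+1) − s_k reduces to t_k)

s_(k+1) = (1 - k)/(k + 3)
s_(k+1) − s_k = -4/(k**2 + 5*k + 6)
(s_(k+1) − s_k) − t_k = 0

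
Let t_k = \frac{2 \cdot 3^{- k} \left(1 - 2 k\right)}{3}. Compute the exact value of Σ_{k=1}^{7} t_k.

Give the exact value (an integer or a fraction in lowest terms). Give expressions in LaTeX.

Σ = -4358/6561

r(k) = (2*k + 1)/(3*(2*k - 1)) after simplifying.
Gosper form: A/B · C(k+1)/C(k) with A=1/3, B=1, C=k - 1/2.
Key eq: (1/3)·f(k+1) = (1)·f(k) + (k - 1/2).
d = 1 from the (0,0,1) case.
Match coefficients ⇒ f(k) = -3*k/2.
Get s_k = R·t_k = 2*k/3**k with R(k) = B(k−1)f(k)/C(k) = -3*k/(2*k - 1).
Check: Δs_k = 2*(1 - 2*k)/(3*3**k). ✓
Evaluate s at k=8 and k=1: 16/6561 and 2/3; difference -4358/6561.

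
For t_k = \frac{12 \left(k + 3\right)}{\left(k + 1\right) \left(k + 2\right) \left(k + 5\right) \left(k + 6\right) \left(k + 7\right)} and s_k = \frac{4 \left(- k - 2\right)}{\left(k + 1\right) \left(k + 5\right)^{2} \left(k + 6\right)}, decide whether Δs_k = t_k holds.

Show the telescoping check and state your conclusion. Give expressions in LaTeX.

s_(k+1) = 4*(-k - 3)/((k + 2)*(k + 6)**2*(k + 7))
s_(k+1) − s_k = 4*(-(k + 1)*(k + 3)*(k + 5)**2 + (k + 2)**2*(k + 6)*(k + 7))/((k + 1)*(k + 2)*(k + 5)**2*(k + 6)**2*(k + 7))
(s_(k+1) − s_k) − t_k = 12*(-4*k**2 - 33*k - 59)/(k**7 + 32*k**6 + 424*k**5 + 2990*k**4 + 11971*k**3 + 26714*k**2 + 29940*k + 12600)

Invalid: residual \frac{12 \left(- 4 k^{2} - 33 k - 59\right)}{k^{7} + 32 k^{6} + 424 k^{5} + 2990 k^{4} + 11971 k^{3} + 26714 k^{2} + 29940 k + 12600} ≠ 0.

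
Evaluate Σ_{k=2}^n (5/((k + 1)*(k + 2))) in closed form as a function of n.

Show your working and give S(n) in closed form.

S(n) = 5*(n - 1)/(3*(n + 2))

Compute t_(k+1)/t_k: get (k + 1)/(k + 3).
Take A(k)=k + 1, B(k)=k + 3, C(k)=1.
Solve (k + 1)·f(k+1) − (k + 2)·f(k) = 1.
Bound: deg f ≤ 1.
Solving with deg f ≤ 1: f(k) = k.
So s_k = (B(k−1)f/C)·t_k = (k*(k + 2))·t_k = 5*k/(k + 1).
Check: Δs_k = 5/(k**2 + 3*k + 2). ✓
s_(n+1) = 5*(n + 1)/(n + 2) and s_(2) = 10/3, so S(n) = 5*(n - 1)/(3*(n + 2)).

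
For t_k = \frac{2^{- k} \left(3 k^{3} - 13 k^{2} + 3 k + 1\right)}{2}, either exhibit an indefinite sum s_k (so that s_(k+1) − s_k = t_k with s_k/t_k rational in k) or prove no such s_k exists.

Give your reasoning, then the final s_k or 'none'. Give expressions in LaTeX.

s_k = 2^{- k} \left(- 3 k^{3} + 4 k^{2} - 4 k - 4\right)

r(k) = (3*k**3 - 4*k**2 - 14*k - 6)/(2*(3*k**3 - 13*k**2 + 3*k + 1)) after simplifying.
Take A(k)=1/2, B(k)=1, C(k)=k**3 - 13*k**2/3 + k + 1/3.
Solve (1/2)·f(k+1) − (1)·f(k) = k**3 - 13*k**2/3 + k + 1/3.
From deg A=0, deg B=0, deg C=3: d=3.
Solve for f: f(k) = -2*(3*k**3 - 4*k**2 + 4*k + 4)/3 (degree 3 ≤ 3).
R(k) = B(k−1)·f(k)/C(k) = -2*(3*k**3 - 4*k**2 + 4*k + 4)/(3*k**3 - 13*k**2 + 3*k + 1); s_k = R·t_k = (-3*k**3 + 4*k**2 - 4*k - 4)/2**k.
Δs = (3*k**3 - 13*k**2 + 3*k + 1)/(2*2**k), as required.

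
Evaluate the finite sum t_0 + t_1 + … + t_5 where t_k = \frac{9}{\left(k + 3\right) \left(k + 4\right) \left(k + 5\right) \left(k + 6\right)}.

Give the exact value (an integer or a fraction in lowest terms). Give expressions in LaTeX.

r(k) = (k + 3)/(k + 7) after simplifying.
Gosper form: A/B · C(k+1)/C(k) with A=k + 3, B=k + 7, C=1.
Solve (k + 3)·f(k+1) − (k + 6)·f(k) = 1.
d = 3 from the (1,1,0) case.
Solving with deg f ≤ 3: f(k) = k*(k**2 + 12*k + 47)/180.
R(k) = B(k−1)·f(k)/C(k) = k*(k + 6)*(k**2 + 12*k + 47)/180; s_k = R·t_k = k*(k**2 + 12*k + 47)/(20*(k + 3)*(k + 4)*(k + 5)).
Verify: 9/(k**4 + 18*k**3 + 119*k**2 + 342*k + 360) matches t_k.
Sum = s_(6) − s_(0); s_(6) = 31/660, s_(0) = 0 ⇒ 31/660.

Σ = 31/660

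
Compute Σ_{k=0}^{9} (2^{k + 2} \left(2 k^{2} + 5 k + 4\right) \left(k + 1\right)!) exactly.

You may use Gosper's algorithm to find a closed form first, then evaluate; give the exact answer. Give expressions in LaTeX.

Σ = 1634992128000

t_(k+1)/t_k = 2*(2*k**3 + 13*k**2 + 29*k + 22)/(2*k**2 + 5*k + 4).
Gosper form: A/B · C(k+1)/C(k) with A=2*k + 4, B=1, C=k**2 + 5*k/2 + 2.
Set up (2*k + 4)·f(k+1) − (1)·f(k) − (k**2 + 5*k/2 + 2) = 0.
deg f ≤ 1 (via 1,0,2).
Coefficient equations give f(k) = k/2.
So s_k = (B(k−1)f/C)·t_k = (k/(2*k**2 + 5*k + 4))·t_k = 2**(k + 2)*k*factorial(k + 1).
Verify: 2**(k + 2)*(2*k**2 + 5*k + 4)*factorial(k + 1) matches t_k.
Telescoping: Σ = s_(10) − s_(0) = 1634992128000 − (0) = 1634992128000.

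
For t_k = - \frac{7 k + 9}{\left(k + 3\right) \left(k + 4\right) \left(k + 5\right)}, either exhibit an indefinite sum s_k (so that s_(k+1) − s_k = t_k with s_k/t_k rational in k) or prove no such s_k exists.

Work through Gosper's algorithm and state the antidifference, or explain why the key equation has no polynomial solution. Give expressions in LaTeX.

s_k = \frac{k \left(- 5 k - 7\right)}{4 \left(k + 3\right) \left(k + 4\right)}

r(k) = (k + 3)*(7*k + 16)/((k + 6)*(7*k + 9)) after simplifying.
So A=k + 3 and B=k + 6, with C=k + 9/7.
Solve (k + 3)·f(k+1) − (k + 5)·f(k) = k + 9/7.
Bound: deg f ≤ 2.
Coefficient equations give f(k) = k*(5*k + 7)/28.
Get s_k = R·t_k = k*(-5*k - 7)/(4*(k + 3)*(k + 4)) with R(k) = B(k−1)f(k)/C(k) = k*(k + 5)*(5*k + 7)/(4*(7*k + 9)).
Check: Δs_k = (-7*k - 9)/(k**3 + 12*k**2 + 47*k + 60). ✓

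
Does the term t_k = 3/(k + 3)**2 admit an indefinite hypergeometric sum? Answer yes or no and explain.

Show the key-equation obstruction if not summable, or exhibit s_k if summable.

t_(k+1)/t_k = (k + 3)**2/(k + 4)**2.
A = k**2 + 6*k + 9, B = k**2 + 8*k + 16, C = 1.
Set up (k**2 + 6*k + 9)·f(k+1) − (k**2 + 6*k + 9)·f(k) − (1) = 0.
deg f ≤ 0 (via 2,2,0).
f = c0 ⇒ A·f(k+1) − B(k−1)·f(k) − C = -1. The system {-1 = 0} is inconsistent; no antidifference.

No — key equation has no polynomial f.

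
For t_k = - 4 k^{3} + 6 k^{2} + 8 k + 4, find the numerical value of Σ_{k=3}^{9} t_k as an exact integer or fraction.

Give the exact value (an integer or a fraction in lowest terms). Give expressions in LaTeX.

t_(k+1)/t_k = (2*k**3 + 3*k**2 - 4*k - 7)/(2*k**3 - 3*k**2 - 4*k - 2).
Take A(k)=1, B(k)=1, C(k)=k**3 - 3*k**2/2 - 2*k - 1.
f must satisfy (1)·f(k+1) − (1)·f(k) = k**3 - 3*k**2/2 - 2*k - 1.
From deg A=0, deg B=0, deg C=3: d=4.
Solving with deg f ≤ 4: f(k) = k*(k**3 - 4*k**2 - 1)/4.
Certificate R = B(k−1)f/C = k*(k**3 - 4*k**2 - 1)/(2*(2*k**3 - 3*k**2 - 4*k - 2)) gives s_k = -k**4 + 4*k**3 + k.
Check: Δs_k = -4*k**3 + 6*k**2 + 8*k + 4. ✓
Sum = s_(10) − s_(3); s_(10) = -5990, s_(3) = 30 ⇒ -6020.

Σ = -6020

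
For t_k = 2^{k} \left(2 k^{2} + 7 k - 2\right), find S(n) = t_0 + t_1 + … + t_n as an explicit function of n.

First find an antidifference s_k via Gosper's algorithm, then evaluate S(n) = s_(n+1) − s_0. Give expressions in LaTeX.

S(n) = 4 \cdot 2^{n} n^{2} + 6 \cdot 2^{n} n - 6 \cdot 2^{n} + 4

Compute t_(k+1)/t_k: get 2*(2*k**2 + 11*k + 7)/(2*k**2 + 7*k - 2).
A = 2, B = 1, C = k**2 + 7*k/2 - 1.
Need (2)·f(k+1) − (1)·f(k) = k**2 + 7*k/2 - 1.
Bound: deg f ≤ 2.
A polynomial solution: f(k) = (2*k**2 - k - 4)/2.
Get s_k = R·t_k = 2**k*(2*k**2 - k - 4) with R(k) = B(k−1)f(k)/C(k) = (2*k**2 - k - 4)/(2*k**2 + 7*k - 2).
s_(k+1) − s_k = 2**k*(2*k**2 + 7*k - 2) = t_k.
Evaluate: s_(n+1) = 2**(n + 1)*(2*n**2 + 3*n - 3); subtract s_(0) = -4 ⇒ S(n) = 4*2**n*n**2 + 6*2**n*n - 6*2**n + 4.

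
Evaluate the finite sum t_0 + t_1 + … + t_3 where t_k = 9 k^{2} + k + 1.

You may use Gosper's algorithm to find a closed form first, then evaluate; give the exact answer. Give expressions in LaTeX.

Σ = 136

t_(k+1)/t_k = (k + 9*(k + 1)**2 + 2)/(9*k**2 + k + 1).
Gosper form: A/B · C(k+1)/C(k) with A=1, B=1, C=k**2 + k/9 + 1/9.
Need (1)·f(k+1) − (1)·f(k) = k**2 + k/9 + 1/9.
From deg A=0, deg B=0, deg C=2: d=3.
Solve for f: f(k) = k*(3*k**2 - 4*k + 2)/9 (degree 3 ≤ 3).
Get s_k = R·t_k = k*(3*k**2 - 4*k + 2) with R(k) = B(k−1)f(k)/C(k) = k*(3*k**2 - 4*k + 2)/(9*k**2 + k + 1).
s_(k+1) − s_k = 9*k**2 + k + 1 = t_k.
Evaluate s at k=4 and k=0: 136 and 0; difference 136.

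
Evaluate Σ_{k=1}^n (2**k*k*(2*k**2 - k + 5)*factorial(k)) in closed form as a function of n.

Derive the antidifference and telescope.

S(n) = 2*2**n*n**3*factorial(n) + 2*2**n*n*factorial(n) + 4*2**n*factorial(n) - 4

Step 1: r(k) = 2*(k + 1)**2*(-k + 2*(k + 1)**2 + 4)/(k*(2*k**2 - k + 5)).
So A=2*k + 2 and B=1, with C=k**3 - k**2/2 + 5*k/2.
Key eq: (2*k + 2)·f(k+1) = (1)·f(k) + (k**3 - k**2/2 + 5*k/2).
Degrees (1,0,3) ⇒ d ≤ 2.
Solve for f: f(k) = (k**2 - 3*k + 4)/2 (degree 2 ≤ 2).
Certificate R = B(k−1)f/C = (k**2 - 3*k + 4)/(k*(2*k**2 - k + 5)) gives s_k = 2**k*(k**2 - 3*k + 4)*factorial(k).
Δs = 2**k*k*(2*k**2 - k + 5)*factorial(k), as required.
Telescope: S(n) = s_(n+1) − s_(1) = 2**(n + 1)*(n**2 - n + 2)*factorial(n + 1) − (4) = 2*2**n*n**3*factorial(n) + 2*2**n*n*factorial(n) + 4*2**n*factorial(n) - 4.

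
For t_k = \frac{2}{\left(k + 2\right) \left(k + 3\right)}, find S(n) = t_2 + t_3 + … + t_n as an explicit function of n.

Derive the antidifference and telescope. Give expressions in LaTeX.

t_(k+1)/t_k = (k + 2)/(k + 4).
Normal form (A,B,C) = (k + 2, k + 4, 1).
Solve (k + 2)·f(k+1) − (k + 3)·f(k) = 1.
From deg A=1, deg B=1, deg C=0: d=1.
Coefficient equations give f(k) = k/2.
R(k) = B(k−1)·f(k)/C(k) = k*(k + 3)/2; s_k = R·t_k = k/(k + 2).
Verify: 2/(k**2 + 5*k + 6) matches t_k.
Evaluate: s_(n+1) = (n + 1)/(n + 3); subtract s_(2) = 1/2 ⇒ S(n) = (n - 1)/(2*(n + 3)).

S(n) = \frac{n - 1}{2 \left(n + 3\right)}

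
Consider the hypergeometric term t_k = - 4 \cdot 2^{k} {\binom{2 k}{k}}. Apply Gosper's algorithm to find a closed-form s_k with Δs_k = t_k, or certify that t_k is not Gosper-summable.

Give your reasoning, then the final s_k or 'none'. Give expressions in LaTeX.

r(k) = 4*(2*k + 1)/(k + 1) after simplifying.
Normal form (A,B,C) = (8*k + 4, k + 1, 1).
Solve (8*k + 4)·f(k+1) − (k)·f(k) = 1.
d = -1 from the (1,1,0) case.
deg f ≤ -1 is impossible — no certificate.

none (Gosper's algorithm certifies no s_k)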